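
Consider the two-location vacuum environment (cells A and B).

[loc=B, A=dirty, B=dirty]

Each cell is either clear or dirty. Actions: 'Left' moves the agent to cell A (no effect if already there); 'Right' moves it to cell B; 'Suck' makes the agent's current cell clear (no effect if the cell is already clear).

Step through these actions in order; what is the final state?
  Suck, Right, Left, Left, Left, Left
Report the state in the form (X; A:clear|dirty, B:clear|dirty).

(A; A:dirty, B:clear)

step 1/6 (Suck): (B; A:dirty, B:clear)
step 2/6 (Right): (B; A:dirty, B:clear)
step 3/6 (Left): (A; A:dirty, B:clear)
step 4/6 (Left): (A; A:dirty, B:clear)
step 5/6 (Left): (A; A:dirty, B:clear)
step 6/6 (Left): (A; A:dirty, B:clear)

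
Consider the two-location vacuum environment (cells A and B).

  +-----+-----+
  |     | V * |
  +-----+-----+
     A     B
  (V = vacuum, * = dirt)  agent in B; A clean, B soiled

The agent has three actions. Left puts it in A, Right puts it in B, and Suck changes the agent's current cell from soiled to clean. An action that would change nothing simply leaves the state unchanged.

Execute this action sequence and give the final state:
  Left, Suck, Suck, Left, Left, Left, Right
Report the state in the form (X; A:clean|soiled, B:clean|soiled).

(B; A:clean, B:soiled)

1. Left → (A; A:clean, B:soiled)
2. Suck → (A; A:clean, B:soiled)
3. Suck → (A; A:clean, B:soiled)
4. Left → (A; A:clean, B:soiled)
5. Left → (A; A:clean, B:soiled)
6. Left → (A; A:clean, B:soiled)
7. Right → (B; A:clean, B:soiled)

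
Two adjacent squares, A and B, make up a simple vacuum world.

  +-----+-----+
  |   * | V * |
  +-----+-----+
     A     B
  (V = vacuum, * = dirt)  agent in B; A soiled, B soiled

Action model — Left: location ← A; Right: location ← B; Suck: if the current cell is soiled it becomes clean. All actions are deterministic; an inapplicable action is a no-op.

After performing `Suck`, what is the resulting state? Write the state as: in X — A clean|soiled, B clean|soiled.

start: in B — A soiled, B soiled
1) do Suck; now in B — A soiled, B clean

in B — A soiled, B clean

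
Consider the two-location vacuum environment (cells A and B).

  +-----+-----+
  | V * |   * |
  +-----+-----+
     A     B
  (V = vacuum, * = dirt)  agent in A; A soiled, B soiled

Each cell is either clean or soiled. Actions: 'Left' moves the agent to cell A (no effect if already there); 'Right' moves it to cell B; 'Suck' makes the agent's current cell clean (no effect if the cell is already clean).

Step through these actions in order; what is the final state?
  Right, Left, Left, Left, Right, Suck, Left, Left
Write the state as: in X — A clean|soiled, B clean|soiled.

1) do Right; now in B — A soiled, B soiled
2) do Left; now in A — A soiled, B soiled
3) do Left; now in A — A soiled, B soiled
4) do Left; now in A — A soiled, B soiled
5) do Right; now in B — A soiled, B soiled
6) do Suck; now in B — A soiled, B clean
7) do Left; now in A — A soiled, B clean
8) do Left; now in A — A soiled, B clean

in A — A soiled, B clean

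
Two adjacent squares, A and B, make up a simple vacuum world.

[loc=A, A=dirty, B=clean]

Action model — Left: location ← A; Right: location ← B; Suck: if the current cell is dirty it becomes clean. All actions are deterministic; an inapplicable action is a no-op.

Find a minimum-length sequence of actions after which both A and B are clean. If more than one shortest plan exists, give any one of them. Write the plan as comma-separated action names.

1) do Suck; now (A; A:clean, B:clean)
min 1: A is dirty, one Suck

Suck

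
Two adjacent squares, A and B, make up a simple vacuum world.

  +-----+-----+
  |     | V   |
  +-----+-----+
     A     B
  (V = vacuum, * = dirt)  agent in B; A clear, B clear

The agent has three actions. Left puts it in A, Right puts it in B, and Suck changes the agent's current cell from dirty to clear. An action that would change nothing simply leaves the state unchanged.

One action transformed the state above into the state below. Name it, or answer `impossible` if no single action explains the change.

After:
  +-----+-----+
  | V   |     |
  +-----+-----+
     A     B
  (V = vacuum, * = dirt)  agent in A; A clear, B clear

try  Left: (A; A:clear, B:clear)  ← match
try Right: (B; A:clear, B:clear)
try  Suck: (B; A:clear, B:clear)

Left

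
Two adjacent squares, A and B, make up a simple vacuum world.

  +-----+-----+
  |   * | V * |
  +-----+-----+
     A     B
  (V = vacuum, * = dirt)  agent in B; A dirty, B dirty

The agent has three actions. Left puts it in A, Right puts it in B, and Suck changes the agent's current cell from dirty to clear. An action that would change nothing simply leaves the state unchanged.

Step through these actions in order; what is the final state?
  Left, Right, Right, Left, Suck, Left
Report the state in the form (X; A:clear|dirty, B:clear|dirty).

1) do Left; now (A; A:dirty, B:dirty)
2) do Right; now (B; A:dirty, B:dirty)
3) do Right; now (B; A:dirty, B:dirty)
4) do Left; now (A; A:dirty, B:dirty)
5) do Suck; now (A; A:clear, B:dirty)
6) do Left; now (A; A:clear, B:dirty)

(A; A:clear, B:dirty)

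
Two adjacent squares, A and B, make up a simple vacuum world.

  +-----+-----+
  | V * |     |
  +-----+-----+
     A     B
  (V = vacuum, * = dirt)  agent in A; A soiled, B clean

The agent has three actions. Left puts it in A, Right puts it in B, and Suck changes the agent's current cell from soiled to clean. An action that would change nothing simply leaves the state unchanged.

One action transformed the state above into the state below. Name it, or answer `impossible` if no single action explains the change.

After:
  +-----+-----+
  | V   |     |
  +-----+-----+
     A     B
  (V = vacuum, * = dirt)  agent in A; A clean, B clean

Suck

try  Left: (A; A:soiled, B:clean)
try Right: (B; A:soiled, B:clean)
try  Suck: (A; A:clean, B:clean)  ← match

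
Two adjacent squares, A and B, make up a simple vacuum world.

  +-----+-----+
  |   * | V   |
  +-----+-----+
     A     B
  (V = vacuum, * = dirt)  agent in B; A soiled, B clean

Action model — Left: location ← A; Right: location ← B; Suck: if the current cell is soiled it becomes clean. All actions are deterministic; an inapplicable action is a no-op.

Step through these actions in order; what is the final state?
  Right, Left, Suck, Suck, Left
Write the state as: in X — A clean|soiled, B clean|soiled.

1) do Right; now in B — A soiled, B clean
2) do Left; now in A — A soiled, B clean
3) do Suck; now in A — A clean, B clean
4) do Suck; now in A — A clean, B clean
5) do Left; now in A — A clean, B clean

in A — A clean, B clean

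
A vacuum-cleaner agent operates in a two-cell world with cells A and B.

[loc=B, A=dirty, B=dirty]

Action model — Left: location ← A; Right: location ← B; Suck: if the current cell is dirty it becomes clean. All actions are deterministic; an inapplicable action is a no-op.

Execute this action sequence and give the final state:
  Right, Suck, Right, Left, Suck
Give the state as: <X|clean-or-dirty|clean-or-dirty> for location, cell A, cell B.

<A|clean|clean>

step 1/5 (Right): <B|dirty|dirty>
step 2/5 (Suck): <B|dirty|clean>
step 3/5 (Right): <B|dirty|clean>
step 4/5 (Left): <A|dirty|clean>
step 5/5 (Suck): <A|clean|clean>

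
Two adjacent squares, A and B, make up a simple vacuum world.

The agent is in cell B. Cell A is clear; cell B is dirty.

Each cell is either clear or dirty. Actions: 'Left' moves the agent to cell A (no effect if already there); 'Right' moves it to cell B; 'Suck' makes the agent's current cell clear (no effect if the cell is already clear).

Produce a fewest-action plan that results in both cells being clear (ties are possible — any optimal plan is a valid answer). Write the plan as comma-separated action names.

[1] after Suck: loc=B A=clear B=clear
min 1: B is dirty, one Suck

Suck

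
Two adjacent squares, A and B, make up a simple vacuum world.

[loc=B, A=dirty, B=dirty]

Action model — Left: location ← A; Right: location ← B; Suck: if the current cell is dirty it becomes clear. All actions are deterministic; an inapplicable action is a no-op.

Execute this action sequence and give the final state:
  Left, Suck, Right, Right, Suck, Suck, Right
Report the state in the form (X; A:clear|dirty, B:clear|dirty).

(B; A:clear, B:clear)

1. Left → (A; A:dirty, B:dirty)
2. Suck → (A; A:clear, B:dirty)
3. Right → (B; A:clear, B:dirty)
4. Right → (B; A:clear, B:dirty)
5. Suck → (B; A:clear, B:clear)
6. Suck → (B; A:clear, B:clear)
7. Right → (B; A:clear, B:clear)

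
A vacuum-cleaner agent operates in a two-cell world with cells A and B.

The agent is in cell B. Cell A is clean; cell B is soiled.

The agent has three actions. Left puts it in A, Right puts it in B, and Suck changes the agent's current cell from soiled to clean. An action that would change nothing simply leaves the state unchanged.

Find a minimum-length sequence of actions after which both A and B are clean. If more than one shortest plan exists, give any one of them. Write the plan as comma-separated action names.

Suck

1. Suck → (B; A:clean, B:clean)
min 1: B is soiled, one Suck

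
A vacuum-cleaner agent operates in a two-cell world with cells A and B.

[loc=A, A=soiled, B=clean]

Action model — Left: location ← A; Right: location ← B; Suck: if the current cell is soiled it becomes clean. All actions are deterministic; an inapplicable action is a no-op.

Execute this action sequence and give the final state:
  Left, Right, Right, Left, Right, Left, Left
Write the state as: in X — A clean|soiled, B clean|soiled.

Left (#1): in A — A soiled, B clean
Right (#2): in B — A soiled, B clean
Right (#3): in B — A soiled, B clean
Left (#4): in A — A soiled, B clean
Right (#5): in B — A soiled, B clean
Left (#6): in A — A soiled, B clean
Left (#7): in A — A soiled, B clean

in A — A soiled, B clean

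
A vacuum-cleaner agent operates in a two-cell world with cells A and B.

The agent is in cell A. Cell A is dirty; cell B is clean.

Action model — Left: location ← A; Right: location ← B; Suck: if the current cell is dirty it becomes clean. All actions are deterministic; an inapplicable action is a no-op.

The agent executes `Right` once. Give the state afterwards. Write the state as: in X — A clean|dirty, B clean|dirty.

in B — A dirty, B clean

start: in A — A dirty, B clean
Right (#1): in B — A dirty, B clean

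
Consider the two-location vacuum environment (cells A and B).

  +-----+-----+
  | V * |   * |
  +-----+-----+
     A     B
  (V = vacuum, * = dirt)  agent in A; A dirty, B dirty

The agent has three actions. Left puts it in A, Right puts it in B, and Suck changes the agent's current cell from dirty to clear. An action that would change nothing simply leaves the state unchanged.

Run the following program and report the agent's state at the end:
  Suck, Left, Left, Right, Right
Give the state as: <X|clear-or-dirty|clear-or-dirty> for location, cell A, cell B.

<B|clear|dirty>

t=1 Suck ⇒ <A|clear|dirty>
t=2 Left ⇒ <A|clear|dirty>
t=3 Left ⇒ <A|clear|dirty>
t=4 Right ⇒ <B|clear|dirty>
t=5 Right ⇒ <B|clear|dirty>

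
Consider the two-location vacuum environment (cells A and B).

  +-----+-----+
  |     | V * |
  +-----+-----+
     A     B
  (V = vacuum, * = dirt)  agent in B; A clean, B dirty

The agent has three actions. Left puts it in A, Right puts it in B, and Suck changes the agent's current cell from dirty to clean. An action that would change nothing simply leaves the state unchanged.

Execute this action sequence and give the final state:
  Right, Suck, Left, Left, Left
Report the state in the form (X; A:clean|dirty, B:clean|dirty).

1) do Right; now (B; A:clean, B:dirty)
2) do Suck; now (B; A:clean, B:clean)
3) do Left; now (A; A:clean, B:clean)
4) do Left; now (A; A:clean, B:clean)
5) do Left; now (A; A:clean, B:clean)

(A; A:clean, B:clean)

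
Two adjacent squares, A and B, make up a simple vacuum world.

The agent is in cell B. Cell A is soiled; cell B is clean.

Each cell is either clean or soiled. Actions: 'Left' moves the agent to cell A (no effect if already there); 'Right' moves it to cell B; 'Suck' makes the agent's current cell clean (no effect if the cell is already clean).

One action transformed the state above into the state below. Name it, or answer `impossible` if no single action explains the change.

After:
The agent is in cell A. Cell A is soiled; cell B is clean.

Left

try  Left: loc=A A=soiled B=clean  ← match
try Right: loc=B A=soiled B=clean
try  Suck: loc=B A=soiled B=clean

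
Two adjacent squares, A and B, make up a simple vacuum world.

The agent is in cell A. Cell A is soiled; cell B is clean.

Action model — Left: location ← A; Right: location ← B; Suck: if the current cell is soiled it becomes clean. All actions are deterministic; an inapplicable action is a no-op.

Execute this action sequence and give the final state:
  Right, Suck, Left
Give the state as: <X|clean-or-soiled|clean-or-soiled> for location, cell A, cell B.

<A|soiled|clean>

step 1/3 (Right): <B|soiled|clean>
step 2/3 (Suck): <B|soiled|clean>
step 3/3 (Left): <A|soiled|clean>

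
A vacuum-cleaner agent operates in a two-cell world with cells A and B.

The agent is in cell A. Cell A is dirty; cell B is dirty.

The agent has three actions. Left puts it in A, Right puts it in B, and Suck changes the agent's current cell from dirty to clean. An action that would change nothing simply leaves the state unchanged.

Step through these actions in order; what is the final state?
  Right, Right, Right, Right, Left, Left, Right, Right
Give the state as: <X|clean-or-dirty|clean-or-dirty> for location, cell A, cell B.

1. Right → <B|dirty|dirty>
2. Right → <B|dirty|dirty>
3. Right → <B|dirty|dirty>
4. Right → <B|dirty|dirty>
5. Left → <A|dirty|dirty>
6. Left → <A|dirty|dirty>
7. Right → <B|dirty|dirty>
8. Right → <B|dirty|dirty>

<B|dirty|dirty>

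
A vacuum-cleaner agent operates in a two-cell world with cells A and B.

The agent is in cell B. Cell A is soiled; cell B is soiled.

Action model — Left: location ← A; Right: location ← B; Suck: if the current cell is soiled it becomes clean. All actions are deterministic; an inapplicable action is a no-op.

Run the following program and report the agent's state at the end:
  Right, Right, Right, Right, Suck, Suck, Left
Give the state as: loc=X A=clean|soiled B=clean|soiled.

1. Right → loc=B A=soiled B=soiled
2. Right → loc=B A=soiled B=soiled
3. Right → loc=B A=soiled B=soiled
4. Right → loc=B A=soiled B=soiled
5. Suck → loc=B A=soiled B=clean
6. Suck → loc=B A=soiled B=clean
7. Left → loc=A A=soiled B=clean

loc=A A=soiled B=clean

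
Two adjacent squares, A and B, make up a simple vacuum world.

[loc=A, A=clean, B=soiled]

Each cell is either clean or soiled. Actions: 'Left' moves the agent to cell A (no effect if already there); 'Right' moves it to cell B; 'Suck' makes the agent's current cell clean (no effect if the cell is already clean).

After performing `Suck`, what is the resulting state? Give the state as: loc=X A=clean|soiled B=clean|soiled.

start: loc=A A=clean B=soiled
t=1 Suck ⇒ loc=A A=clean B=soiled

loc=A A=clean B=soiled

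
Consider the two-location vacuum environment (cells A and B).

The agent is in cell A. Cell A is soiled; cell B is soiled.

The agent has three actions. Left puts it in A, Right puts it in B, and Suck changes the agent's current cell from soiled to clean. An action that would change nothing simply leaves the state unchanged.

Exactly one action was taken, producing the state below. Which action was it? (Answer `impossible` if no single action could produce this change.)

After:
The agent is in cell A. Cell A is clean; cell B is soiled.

try  Left: (A; A:soiled, B:soiled)
try Right: (B; A:soiled, B:soiled)
try  Suck: (A; A:clean, B:soiled)  ← match

Suck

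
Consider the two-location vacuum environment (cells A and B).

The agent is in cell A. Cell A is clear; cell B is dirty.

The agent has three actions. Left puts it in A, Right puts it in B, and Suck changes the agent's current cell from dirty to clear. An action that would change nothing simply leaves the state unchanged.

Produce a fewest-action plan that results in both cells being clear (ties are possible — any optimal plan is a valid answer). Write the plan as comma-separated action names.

1) do Right; now loc=B A=clear B=dirty
2) do Suck; now loc=B A=clear B=clear
min 2: go B then Suck

Right, Suck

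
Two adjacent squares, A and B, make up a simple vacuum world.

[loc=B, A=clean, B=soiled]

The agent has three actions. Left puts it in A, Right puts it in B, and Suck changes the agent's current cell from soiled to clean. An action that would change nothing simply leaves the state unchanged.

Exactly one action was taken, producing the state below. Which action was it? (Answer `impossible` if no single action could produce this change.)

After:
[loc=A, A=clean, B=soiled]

try  Left: in A — A clean, B soiled  ← match
try Right: in B — A clean, B soiled
try  Suck: in B — A clean, B clean

Left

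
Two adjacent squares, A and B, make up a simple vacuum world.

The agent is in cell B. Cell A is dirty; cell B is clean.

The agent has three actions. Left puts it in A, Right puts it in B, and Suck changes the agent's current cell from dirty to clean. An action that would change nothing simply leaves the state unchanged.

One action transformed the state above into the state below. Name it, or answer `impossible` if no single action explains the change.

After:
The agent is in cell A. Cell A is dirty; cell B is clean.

Left

try  Left: in A — A dirty, B clean  ← match
try Right: in B — A dirty, B clean
try  Suck: in B — A dirty, B clean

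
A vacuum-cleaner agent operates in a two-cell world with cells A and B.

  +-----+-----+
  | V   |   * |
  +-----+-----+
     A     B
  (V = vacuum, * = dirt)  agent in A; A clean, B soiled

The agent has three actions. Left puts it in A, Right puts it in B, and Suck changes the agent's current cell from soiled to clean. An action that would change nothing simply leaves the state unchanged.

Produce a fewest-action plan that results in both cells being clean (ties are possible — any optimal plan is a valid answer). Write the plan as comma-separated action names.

Right, Suck

1. Right → <B|clean|soiled>
2. Suck → <B|clean|clean>
min 2: go B then Suck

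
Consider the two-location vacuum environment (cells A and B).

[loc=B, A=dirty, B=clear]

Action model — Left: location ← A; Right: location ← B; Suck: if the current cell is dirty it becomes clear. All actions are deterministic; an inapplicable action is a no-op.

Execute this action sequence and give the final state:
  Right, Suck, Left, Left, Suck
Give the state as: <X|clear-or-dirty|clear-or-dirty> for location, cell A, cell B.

[1] after Right: <B|dirty|clear>
[2] after Suck: <B|dirty|clear>
[3] after Left: <A|dirty|clear>
[4] after Left: <A|dirty|clear>
[5] after Suck: <A|clear|clear>

<A|clear|clear>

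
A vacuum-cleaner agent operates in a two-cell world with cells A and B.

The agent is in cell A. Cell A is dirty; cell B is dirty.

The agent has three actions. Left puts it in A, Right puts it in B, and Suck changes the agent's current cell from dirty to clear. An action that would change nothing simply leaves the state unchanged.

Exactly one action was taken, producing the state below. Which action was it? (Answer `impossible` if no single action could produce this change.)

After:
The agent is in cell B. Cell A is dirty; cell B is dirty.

try  Left: in A — A dirty, B dirty
try Right: in B — A dirty, B dirty  ← match
try  Suck: in A — A clear, B dirty

Right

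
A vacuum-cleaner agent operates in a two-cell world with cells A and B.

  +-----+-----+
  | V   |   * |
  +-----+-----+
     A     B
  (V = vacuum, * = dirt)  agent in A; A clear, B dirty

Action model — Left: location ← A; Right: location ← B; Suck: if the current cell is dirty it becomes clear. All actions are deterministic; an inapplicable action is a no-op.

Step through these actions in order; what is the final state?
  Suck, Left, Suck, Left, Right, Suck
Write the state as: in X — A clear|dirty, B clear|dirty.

Suck (#1): in A — A clear, B dirty
Left (#2): in A — A clear, B dirty
Suck (#3): in A — A clear, B dirty
Left (#4): in A — A clear, B dirty
Right (#5): in B — A clear, B dirty
Suck (#6): in B — A clear, B clear

in B — A clear, B clear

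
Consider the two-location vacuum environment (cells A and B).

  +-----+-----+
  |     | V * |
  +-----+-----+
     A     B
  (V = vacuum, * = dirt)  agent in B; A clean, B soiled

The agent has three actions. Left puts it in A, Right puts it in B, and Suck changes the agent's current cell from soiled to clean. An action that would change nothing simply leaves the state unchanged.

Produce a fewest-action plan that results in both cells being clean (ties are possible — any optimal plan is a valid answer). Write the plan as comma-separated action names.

Suck

Suck (#1): <B|clean|clean>
min 1: B is soiled, one Suck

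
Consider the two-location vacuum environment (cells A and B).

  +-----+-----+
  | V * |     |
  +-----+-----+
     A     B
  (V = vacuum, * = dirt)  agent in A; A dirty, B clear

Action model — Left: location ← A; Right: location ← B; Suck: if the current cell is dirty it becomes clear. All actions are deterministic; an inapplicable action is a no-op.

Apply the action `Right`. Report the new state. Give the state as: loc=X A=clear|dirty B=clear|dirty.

loc=B A=dirty B=clear

start: loc=A A=dirty B=clear
Right (#1): loc=B A=dirty B=clear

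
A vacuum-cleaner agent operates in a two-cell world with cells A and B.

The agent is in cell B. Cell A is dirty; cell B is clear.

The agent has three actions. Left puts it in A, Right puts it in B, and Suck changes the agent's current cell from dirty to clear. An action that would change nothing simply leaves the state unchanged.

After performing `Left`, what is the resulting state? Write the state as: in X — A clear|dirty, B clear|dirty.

start: in B — A dirty, B clear
t=1 Left ⇒ in A — A dirty, B clear

in A — A dirty, B clear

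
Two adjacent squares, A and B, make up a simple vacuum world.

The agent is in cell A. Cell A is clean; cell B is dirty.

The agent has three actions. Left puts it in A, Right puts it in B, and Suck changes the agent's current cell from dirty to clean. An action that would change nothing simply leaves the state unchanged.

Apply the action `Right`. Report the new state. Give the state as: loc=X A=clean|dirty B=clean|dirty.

start: loc=A A=clean B=dirty
1) do Right; now loc=B A=clean B=dirty

loc=B A=clean B=dirty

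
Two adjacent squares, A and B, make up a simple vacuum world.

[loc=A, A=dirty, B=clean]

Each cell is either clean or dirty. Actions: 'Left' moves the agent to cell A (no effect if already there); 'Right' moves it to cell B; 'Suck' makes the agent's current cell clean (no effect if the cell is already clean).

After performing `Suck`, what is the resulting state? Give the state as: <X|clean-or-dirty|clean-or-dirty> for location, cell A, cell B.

<A|clean|clean>

start: <A|dirty|clean>
1. Suck → <A|clean|clean>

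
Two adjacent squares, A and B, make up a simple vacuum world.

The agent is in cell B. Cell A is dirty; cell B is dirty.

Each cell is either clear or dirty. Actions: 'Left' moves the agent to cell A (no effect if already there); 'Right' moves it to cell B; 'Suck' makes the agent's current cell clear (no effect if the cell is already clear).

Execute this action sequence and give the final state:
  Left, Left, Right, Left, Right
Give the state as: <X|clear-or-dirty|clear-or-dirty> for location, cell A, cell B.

t=1 Left ⇒ <A|dirty|dirty>
t=2 Left ⇒ <A|dirty|dirty>
t=3 Right ⇒ <B|dirty|dirty>
t=4 Left ⇒ <A|dirty|dirty>
t=5 Right ⇒ <B|dirty|dirty>

<B|dirty|dirty>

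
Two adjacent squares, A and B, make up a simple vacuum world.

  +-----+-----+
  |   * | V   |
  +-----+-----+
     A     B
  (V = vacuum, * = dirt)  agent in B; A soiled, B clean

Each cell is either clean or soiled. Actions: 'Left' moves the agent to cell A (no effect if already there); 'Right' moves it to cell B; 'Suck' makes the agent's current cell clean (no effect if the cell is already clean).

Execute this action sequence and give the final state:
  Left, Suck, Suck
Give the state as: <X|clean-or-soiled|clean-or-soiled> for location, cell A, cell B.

<A|clean|clean>

Left (#1): <A|soiled|clean>
Suck (#2): <A|clean|clean>
Suck (#3): <A|clean|clean>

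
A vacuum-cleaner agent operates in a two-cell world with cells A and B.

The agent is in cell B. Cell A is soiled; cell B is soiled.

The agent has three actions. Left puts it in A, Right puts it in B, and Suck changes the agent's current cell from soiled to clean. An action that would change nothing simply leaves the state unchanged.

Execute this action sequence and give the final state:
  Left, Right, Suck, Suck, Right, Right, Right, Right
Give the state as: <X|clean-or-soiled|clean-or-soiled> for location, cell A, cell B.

t=1 Left ⇒ <A|soiled|soiled>
t=2 Right ⇒ <B|soiled|soiled>
t=3 Suck ⇒ <B|soiled|clean>
t=4 Suck ⇒ <B|soiled|clean>
t=5 Right ⇒ <B|soiled|clean>
t=6 Right ⇒ <B|soiled|clean>
t=7 Right ⇒ <B|soiled|clean>
t=8 Right ⇒ <B|soiled|clean>

<B|soiled|clean>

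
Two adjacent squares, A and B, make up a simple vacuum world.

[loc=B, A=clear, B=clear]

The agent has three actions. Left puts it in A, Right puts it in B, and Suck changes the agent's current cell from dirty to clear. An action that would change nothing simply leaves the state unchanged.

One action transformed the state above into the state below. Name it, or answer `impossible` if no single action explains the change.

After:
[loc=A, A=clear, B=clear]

Left

try  Left: loc=A A=clear B=clear  ← match
try Right: loc=B A=clear B=clear
try  Suck: loc=B A=clear B=clear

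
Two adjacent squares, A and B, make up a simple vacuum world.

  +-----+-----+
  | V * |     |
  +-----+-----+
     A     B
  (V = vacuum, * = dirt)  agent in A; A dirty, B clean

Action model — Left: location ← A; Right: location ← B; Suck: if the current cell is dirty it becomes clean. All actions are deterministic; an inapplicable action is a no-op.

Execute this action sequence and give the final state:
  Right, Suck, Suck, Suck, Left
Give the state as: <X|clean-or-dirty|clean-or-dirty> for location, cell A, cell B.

<A|dirty|clean>

step 1/5 (Right): <B|dirty|clean>
step 2/5 (Suck): <B|dirty|clean>
step 3/5 (Suck): <B|dirty|clean>
step 4/5 (Suck): <B|dirty|clean>
step 5/5 (Left): <A|dirty|clean>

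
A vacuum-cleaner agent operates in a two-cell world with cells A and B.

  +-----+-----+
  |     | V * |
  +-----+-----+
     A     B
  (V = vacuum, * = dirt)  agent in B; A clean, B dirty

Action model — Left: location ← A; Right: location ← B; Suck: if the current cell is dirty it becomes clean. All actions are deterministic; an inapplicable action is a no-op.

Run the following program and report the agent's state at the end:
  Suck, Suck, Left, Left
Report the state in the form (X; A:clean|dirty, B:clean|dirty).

(A; A:clean, B:clean)

[1] after Suck: (B; A:clean, B:clean)
[2] after Suck: (B; A:clean, B:clean)
[3] after Left: (A; A:clean, B:clean)
[4] after Left: (A; A:clean, B:clean)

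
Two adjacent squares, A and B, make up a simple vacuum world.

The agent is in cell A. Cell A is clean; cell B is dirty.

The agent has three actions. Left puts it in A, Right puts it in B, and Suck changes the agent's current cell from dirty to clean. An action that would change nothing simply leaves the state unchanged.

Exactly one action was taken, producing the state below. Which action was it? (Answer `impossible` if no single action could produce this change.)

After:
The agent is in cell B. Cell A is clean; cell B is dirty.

try  Left: loc=A A=clean B=dirty
try Right: loc=B A=clean B=dirty  ← match
try  Suck: loc=A A=clean B=dirty

Right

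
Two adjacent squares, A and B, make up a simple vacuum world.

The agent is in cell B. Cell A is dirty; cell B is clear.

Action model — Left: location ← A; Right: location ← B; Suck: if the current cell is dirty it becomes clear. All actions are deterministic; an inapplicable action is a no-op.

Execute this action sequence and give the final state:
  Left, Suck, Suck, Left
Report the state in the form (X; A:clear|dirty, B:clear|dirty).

Left (#1): (A; A:dirty, B:clear)
Suck (#2): (A; A:clear, B:clear)
Suck (#3): (A; A:clear, B:clear)
Left (#4): (A; A:clear, B:clear)

(A; A:clear, B:clear)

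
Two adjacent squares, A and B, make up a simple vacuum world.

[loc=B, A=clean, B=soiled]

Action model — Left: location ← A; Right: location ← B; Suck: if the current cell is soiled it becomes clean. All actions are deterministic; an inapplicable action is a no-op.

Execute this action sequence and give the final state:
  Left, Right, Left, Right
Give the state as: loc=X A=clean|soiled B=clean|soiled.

t=1 Left ⇒ loc=A A=clean B=soiled
t=2 Right ⇒ loc=B A=clean B=soiled
t=3 Left ⇒ loc=A A=clean B=soiled
t=4 Right ⇒ loc=B A=clean B=soiled

loc=B A=clean B=soiled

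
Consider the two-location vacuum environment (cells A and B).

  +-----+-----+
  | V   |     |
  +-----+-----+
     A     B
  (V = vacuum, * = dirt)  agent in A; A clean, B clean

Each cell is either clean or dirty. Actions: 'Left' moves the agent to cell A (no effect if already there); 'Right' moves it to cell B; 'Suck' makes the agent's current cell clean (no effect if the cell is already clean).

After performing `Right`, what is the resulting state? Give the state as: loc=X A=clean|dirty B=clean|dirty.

start: loc=A A=clean B=clean
t=1 Right ⇒ loc=B A=clean B=clean

loc=B A=clean B=clean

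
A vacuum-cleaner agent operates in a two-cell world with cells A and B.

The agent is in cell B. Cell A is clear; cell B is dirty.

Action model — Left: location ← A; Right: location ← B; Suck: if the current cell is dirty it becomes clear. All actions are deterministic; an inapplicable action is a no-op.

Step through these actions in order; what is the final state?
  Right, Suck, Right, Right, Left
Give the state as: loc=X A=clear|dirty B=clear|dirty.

loc=A A=clear B=clear

Right (#1): loc=B A=clear B=dirty
Suck (#2): loc=B A=clear B=clear
Right (#3): loc=B A=clear B=clear
Right (#4): loc=B A=clear B=clear
Left (#5): loc=A A=clear B=clear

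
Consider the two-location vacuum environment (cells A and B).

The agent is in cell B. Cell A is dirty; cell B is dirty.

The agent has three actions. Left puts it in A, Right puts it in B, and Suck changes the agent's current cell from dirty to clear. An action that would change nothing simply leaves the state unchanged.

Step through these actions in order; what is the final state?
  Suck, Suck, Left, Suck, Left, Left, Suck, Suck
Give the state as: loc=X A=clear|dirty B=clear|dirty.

Suck (#1): loc=B A=dirty B=clear
Suck (#2): loc=B A=dirty B=clear
Left (#3): loc=A A=dirty B=clear
Suck (#4): loc=A A=clear B=clear
Left (#5): loc=A A=clear B=clear
Left (#6): loc=A A=clear B=clear
Suck (#7): loc=A A=clear B=clear
Suck (#8): loc=A A=clear B=clear

loc=A A=clear B=clear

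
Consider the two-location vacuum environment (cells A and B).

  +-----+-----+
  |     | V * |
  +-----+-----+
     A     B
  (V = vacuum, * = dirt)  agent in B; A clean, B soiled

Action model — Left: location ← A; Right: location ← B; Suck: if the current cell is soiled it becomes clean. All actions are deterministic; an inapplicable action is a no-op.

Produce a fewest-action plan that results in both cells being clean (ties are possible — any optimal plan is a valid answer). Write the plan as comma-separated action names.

1) do Suck; now <B|clean|clean>
min 1: B is soiled, one Suck

Suck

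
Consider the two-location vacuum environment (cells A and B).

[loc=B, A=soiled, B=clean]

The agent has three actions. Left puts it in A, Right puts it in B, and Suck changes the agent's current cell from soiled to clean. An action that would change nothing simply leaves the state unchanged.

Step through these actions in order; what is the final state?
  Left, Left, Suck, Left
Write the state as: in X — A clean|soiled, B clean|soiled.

step 1/4 (Left): in A — A soiled, B clean
step 2/4 (Left): in A — A soiled, B clean
step 3/4 (Suck): in A — A clean, B clean
step 4/4 (Left): in A — A clean, B clean

in A — A clean, B clean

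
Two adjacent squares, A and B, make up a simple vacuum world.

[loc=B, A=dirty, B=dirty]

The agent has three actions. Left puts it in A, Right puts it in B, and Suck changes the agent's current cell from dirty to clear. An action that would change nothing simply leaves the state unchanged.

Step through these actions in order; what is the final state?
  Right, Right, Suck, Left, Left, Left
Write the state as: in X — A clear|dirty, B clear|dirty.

in A — A dirty, B clear

step 1/6 (Right): in B — A dirty, B dirty
step 2/6 (Right): in B — A dirty, B dirty
step 3/6 (Suck): in B — A dirty, B clear
step 4/6 (Left): in A — A dirty, B clear
step 5/6 (Left): in A — A dirty, B clear
step 6/6 (Left): in A — A dirty, B clear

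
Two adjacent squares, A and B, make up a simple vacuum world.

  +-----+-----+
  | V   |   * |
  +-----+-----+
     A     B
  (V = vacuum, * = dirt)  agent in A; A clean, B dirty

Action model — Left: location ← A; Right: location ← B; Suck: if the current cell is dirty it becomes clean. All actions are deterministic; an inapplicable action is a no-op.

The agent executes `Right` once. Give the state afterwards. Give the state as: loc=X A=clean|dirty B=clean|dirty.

start: loc=A A=clean B=dirty
step 1/1 (Right): loc=B A=clean B=dirty

loc=B A=clean B=dirty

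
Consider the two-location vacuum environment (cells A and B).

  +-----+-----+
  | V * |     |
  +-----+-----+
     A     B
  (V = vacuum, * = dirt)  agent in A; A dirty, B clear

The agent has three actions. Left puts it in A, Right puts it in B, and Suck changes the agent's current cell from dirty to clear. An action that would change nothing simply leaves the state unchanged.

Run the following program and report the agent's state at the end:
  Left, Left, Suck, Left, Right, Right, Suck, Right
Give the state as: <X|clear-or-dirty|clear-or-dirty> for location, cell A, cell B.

<B|clear|clear>

Left (#1): <A|dirty|clear>
Left (#2): <A|dirty|clear>
Suck (#3): <A|clear|clear>
Left (#4): <A|clear|clear>
Right (#5): <B|clear|clear>
Right (#6): <B|clear|clear>
Suck (#7): <B|clear|clear>
Right (#8): <B|clear|clear>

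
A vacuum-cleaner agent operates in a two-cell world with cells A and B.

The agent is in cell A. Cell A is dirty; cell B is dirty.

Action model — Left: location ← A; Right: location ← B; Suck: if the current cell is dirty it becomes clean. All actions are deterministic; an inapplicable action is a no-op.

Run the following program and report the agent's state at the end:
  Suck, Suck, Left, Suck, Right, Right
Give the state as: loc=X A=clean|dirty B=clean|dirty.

loc=B A=clean B=dirty

1) do Suck; now loc=A A=clean B=dirty
2) do Suck; now loc=A A=clean B=dirty
3) do Left; now loc=A A=clean B=dirty
4) do Suck; now loc=A A=clean B=dirty
5) do Right; now loc=B A=clean B=dirty
6) do Right; now loc=B A=clean B=dirty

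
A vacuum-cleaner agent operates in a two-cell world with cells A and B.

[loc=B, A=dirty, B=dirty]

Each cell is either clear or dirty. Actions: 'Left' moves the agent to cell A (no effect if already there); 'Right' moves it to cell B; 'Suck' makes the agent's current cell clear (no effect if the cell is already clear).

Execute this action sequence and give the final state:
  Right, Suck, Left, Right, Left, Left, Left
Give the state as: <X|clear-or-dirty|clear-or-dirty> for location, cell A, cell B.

<A|dirty|clear>

step 1/7 (Right): <B|dirty|dirty>
step 2/7 (Suck): <B|dirty|clear>
step 3/7 (Left): <A|dirty|clear>
step 4/7 (Right): <B|dirty|clear>
step 5/7 (Left): <A|dirty|clear>
step 6/7 (Left): <A|dirty|clear>
step 7/7 (Left): <A|dirty|clear>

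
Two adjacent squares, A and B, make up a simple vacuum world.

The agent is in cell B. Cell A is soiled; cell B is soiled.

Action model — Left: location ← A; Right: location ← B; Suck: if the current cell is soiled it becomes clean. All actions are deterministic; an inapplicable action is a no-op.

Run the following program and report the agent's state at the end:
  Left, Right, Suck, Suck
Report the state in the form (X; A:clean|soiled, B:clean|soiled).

t=1 Left ⇒ (A; A:soiled, B:soiled)
t=2 Right ⇒ (B; A:soiled, B:soiled)
t=3 Suck ⇒ (B; A:soiled, B:clean)
t=4 Suck ⇒ (B; A:soiled, B:clean)

(B; A:soiled, B:clean)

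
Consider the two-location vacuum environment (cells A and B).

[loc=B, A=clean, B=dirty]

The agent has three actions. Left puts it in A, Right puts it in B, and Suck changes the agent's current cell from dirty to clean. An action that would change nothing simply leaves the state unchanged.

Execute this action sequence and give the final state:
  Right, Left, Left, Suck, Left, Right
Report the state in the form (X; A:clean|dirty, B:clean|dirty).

Right (#1): (B; A:clean, B:dirty)
Left (#2): (A; A:clean, B:dirty)
Left (#3): (A; A:clean, B:dirty)
Suck (#4): (A; A:clean, B:dirty)
Left (#5): (A; A:clean, B:dirty)
Right (#6): (B; A:clean, B:dirty)

(B; A:clean, B:dirty)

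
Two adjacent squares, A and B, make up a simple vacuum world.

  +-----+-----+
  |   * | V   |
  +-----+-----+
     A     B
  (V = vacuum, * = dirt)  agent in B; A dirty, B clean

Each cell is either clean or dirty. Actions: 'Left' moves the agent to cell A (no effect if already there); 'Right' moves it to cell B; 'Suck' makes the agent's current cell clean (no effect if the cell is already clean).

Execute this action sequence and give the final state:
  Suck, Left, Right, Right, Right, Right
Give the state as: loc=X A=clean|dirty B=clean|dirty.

loc=B A=dirty B=clean

t=1 Suck ⇒ loc=B A=dirty B=clean
t=2 Left ⇒ loc=A A=dirty B=clean
t=3 Right ⇒ loc=B A=dirty B=clean
t=4 Right ⇒ loc=B A=dirty B=clean
t=5 Right ⇒ loc=B A=dirty B=clean
t=6 Right ⇒ loc=B A=dirty B=clean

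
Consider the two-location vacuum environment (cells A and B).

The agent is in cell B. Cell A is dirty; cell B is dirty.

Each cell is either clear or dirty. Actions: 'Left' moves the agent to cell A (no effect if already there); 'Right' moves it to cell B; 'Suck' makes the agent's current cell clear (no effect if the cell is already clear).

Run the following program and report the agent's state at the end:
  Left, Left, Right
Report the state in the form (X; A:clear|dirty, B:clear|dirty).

t=1 Left ⇒ (A; A:dirty, B:dirty)
t=2 Left ⇒ (A; A:dirty, B:dirty)
t=3 Right ⇒ (B; A:dirty, B:dirty)

(B; A:dirty, B:dirty)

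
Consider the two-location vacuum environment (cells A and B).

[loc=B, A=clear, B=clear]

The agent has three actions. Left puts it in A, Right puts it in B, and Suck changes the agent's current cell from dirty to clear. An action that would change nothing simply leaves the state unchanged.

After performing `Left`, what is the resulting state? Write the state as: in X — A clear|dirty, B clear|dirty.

start: in B — A clear, B clear
Left (#1): in A — A clear, B clear

in A — A clear, B clear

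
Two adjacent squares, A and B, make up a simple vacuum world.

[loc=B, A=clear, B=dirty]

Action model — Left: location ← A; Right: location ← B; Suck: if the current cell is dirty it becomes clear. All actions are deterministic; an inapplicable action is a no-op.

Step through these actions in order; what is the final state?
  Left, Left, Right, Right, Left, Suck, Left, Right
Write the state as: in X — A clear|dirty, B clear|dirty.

t=1 Left ⇒ in A — A clear, B dirty
t=2 Left ⇒ in A — A clear, B dirty
t=3 Right ⇒ in B — A clear, B dirty
t=4 Right ⇒ in B — A clear, B dirty
t=5 Left ⇒ in A — A clear, B dirty
t=6 Suck ⇒ in A — A clear, B dirty
t=7 Left ⇒ in A — A clear, B dirty
t=8 Right ⇒ in B — A clear, B dirty

in B — A clear, B dirty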